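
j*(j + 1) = j^2 + j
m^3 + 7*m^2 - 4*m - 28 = (m - 2)*(m + 2)*(m + 7)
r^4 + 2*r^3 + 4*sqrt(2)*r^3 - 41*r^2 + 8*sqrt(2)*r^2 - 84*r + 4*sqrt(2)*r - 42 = (r + 1)^2*(r - 3*sqrt(2))*(r + 7*sqrt(2))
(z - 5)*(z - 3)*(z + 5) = z^3 - 3*z^2 - 25*z + 75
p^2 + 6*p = p*(p + 6)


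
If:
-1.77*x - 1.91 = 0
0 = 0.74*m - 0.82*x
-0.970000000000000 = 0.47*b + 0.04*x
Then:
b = -1.97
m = -1.20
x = -1.08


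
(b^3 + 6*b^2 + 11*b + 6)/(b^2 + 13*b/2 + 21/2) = 2*(b^2 + 3*b + 2)/(2*b + 7)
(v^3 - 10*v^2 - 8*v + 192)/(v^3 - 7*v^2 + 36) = (v^2 - 4*v - 32)/(v^2 - v - 6)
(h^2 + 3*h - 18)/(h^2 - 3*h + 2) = (h^2 + 3*h - 18)/(h^2 - 3*h + 2)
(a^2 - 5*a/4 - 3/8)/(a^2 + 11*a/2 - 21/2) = (a + 1/4)/(a + 7)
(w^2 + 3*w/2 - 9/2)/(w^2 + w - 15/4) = 2*(w + 3)/(2*w + 5)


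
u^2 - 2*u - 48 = (u - 8)*(u + 6)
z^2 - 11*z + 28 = (z - 7)*(z - 4)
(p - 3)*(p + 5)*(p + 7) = p^3 + 9*p^2 - p - 105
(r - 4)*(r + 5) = r^2 + r - 20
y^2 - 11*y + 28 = (y - 7)*(y - 4)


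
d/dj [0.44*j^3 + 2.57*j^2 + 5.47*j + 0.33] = 1.32*j^2 + 5.14*j + 5.47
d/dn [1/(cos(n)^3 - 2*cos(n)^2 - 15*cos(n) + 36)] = (3*cos(n) + 5)*sin(n)/((cos(n) - 3)^3*(cos(n) + 4)^2)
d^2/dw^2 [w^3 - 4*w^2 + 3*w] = 6*w - 8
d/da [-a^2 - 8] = -2*a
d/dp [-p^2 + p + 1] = 1 - 2*p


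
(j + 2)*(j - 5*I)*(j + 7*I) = j^3 + 2*j^2 + 2*I*j^2 + 35*j + 4*I*j + 70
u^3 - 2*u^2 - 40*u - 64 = (u - 8)*(u + 2)*(u + 4)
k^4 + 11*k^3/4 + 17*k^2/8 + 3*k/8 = k*(k + 1/4)*(k + 1)*(k + 3/2)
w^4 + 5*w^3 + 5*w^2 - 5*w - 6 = (w - 1)*(w + 1)*(w + 2)*(w + 3)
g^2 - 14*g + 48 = (g - 8)*(g - 6)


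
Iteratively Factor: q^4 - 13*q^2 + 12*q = (q + 4)*(q^3 - 4*q^2 + 3*q) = (q - 3)*(q + 4)*(q^2 - q) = q*(q - 3)*(q + 4)*(q - 1)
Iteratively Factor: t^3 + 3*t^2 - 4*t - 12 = (t + 3)*(t^2 - 4) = (t - 2)*(t + 3)*(t + 2)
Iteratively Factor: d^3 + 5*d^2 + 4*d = (d + 1)*(d^2 + 4*d) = (d + 1)*(d + 4)*(d)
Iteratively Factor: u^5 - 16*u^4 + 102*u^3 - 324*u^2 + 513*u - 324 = (u - 3)*(u^4 - 13*u^3 + 63*u^2 - 135*u + 108) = (u - 4)*(u - 3)*(u^3 - 9*u^2 + 27*u - 27) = (u - 4)*(u - 3)^2*(u^2 - 6*u + 9) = (u - 4)*(u - 3)^3*(u - 3)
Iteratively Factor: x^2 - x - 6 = (x + 2)*(x - 3)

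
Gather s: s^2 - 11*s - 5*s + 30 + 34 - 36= s^2 - 16*s + 28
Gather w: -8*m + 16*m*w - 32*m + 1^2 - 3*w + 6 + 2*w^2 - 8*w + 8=-40*m + 2*w^2 + w*(16*m - 11) + 15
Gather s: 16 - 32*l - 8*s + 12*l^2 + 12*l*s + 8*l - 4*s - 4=12*l^2 - 24*l + s*(12*l - 12) + 12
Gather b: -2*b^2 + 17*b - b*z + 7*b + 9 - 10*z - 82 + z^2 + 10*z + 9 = -2*b^2 + b*(24 - z) + z^2 - 64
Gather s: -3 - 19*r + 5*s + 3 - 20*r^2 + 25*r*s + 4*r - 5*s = -20*r^2 + 25*r*s - 15*r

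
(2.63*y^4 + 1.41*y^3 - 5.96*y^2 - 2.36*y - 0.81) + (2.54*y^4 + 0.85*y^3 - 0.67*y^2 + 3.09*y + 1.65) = 5.17*y^4 + 2.26*y^3 - 6.63*y^2 + 0.73*y + 0.84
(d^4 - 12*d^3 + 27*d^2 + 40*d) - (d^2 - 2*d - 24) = d^4 - 12*d^3 + 26*d^2 + 42*d + 24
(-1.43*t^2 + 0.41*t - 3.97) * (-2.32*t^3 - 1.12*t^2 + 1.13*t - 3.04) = 3.3176*t^5 + 0.6504*t^4 + 7.1353*t^3 + 9.2569*t^2 - 5.7325*t + 12.0688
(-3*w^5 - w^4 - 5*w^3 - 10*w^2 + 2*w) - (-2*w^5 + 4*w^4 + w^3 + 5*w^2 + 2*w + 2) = -w^5 - 5*w^4 - 6*w^3 - 15*w^2 - 2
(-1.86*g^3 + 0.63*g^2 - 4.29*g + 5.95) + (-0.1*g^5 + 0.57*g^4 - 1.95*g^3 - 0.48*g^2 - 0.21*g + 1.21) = -0.1*g^5 + 0.57*g^4 - 3.81*g^3 + 0.15*g^2 - 4.5*g + 7.16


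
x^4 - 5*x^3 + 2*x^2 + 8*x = x*(x - 4)*(x - 2)*(x + 1)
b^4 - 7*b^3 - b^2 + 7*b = b*(b - 7)*(b - 1)*(b + 1)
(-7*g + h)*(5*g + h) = -35*g^2 - 2*g*h + h^2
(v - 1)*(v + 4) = v^2 + 3*v - 4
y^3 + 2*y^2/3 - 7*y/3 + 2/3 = (y - 1)*(y - 1/3)*(y + 2)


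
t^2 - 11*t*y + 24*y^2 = (t - 8*y)*(t - 3*y)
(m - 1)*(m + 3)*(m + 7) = m^3 + 9*m^2 + 11*m - 21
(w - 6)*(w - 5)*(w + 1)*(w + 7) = w^4 - 3*w^3 - 51*w^2 + 163*w + 210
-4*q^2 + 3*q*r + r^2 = (-q + r)*(4*q + r)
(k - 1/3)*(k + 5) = k^2 + 14*k/3 - 5/3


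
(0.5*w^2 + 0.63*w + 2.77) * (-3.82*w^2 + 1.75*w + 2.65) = -1.91*w^4 - 1.5316*w^3 - 8.1539*w^2 + 6.517*w + 7.3405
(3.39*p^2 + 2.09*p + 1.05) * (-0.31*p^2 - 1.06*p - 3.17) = -1.0509*p^4 - 4.2413*p^3 - 13.2872*p^2 - 7.7383*p - 3.3285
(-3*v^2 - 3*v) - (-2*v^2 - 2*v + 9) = -v^2 - v - 9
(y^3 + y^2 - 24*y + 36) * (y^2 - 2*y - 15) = y^5 - y^4 - 41*y^3 + 69*y^2 + 288*y - 540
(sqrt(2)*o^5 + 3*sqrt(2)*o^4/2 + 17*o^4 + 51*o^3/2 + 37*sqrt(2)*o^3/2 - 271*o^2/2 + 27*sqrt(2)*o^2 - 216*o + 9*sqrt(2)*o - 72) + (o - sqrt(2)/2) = sqrt(2)*o^5 + 3*sqrt(2)*o^4/2 + 17*o^4 + 51*o^3/2 + 37*sqrt(2)*o^3/2 - 271*o^2/2 + 27*sqrt(2)*o^2 - 215*o + 9*sqrt(2)*o - 72 - sqrt(2)/2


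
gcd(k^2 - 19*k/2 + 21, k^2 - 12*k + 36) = k - 6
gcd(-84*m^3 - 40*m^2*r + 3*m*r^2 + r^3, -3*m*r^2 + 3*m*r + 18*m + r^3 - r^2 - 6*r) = 1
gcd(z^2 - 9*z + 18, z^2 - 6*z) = z - 6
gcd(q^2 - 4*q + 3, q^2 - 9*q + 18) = q - 3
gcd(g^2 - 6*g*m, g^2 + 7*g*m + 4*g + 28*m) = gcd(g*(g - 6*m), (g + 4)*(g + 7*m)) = 1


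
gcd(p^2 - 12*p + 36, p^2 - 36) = p - 6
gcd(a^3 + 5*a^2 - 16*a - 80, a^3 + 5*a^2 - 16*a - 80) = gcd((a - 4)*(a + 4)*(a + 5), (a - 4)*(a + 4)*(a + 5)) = a^3 + 5*a^2 - 16*a - 80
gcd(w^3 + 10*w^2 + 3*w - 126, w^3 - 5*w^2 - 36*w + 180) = w + 6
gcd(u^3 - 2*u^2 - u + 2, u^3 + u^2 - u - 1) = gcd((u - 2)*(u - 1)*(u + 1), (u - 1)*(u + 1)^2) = u^2 - 1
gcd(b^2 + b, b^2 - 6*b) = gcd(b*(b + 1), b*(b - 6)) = b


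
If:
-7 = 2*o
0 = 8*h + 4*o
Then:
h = 7/4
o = -7/2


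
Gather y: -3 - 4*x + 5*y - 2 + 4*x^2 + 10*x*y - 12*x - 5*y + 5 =4*x^2 + 10*x*y - 16*x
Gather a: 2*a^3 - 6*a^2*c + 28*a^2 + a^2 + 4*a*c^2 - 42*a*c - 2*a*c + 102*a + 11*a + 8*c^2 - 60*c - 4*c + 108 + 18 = 2*a^3 + a^2*(29 - 6*c) + a*(4*c^2 - 44*c + 113) + 8*c^2 - 64*c + 126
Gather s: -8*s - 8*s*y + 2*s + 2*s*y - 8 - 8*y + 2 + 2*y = s*(-6*y - 6) - 6*y - 6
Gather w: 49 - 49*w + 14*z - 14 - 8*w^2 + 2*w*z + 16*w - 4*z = -8*w^2 + w*(2*z - 33) + 10*z + 35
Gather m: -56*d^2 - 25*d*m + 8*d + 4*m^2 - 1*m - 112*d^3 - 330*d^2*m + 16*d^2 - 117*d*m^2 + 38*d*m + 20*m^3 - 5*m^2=-112*d^3 - 40*d^2 + 8*d + 20*m^3 + m^2*(-117*d - 1) + m*(-330*d^2 + 13*d - 1)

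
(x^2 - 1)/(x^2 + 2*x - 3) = (x + 1)/(x + 3)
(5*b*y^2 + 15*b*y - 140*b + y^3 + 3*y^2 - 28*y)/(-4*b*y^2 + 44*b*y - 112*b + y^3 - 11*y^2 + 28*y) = (5*b*y + 35*b + y^2 + 7*y)/(-4*b*y + 28*b + y^2 - 7*y)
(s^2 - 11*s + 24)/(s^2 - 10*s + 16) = (s - 3)/(s - 2)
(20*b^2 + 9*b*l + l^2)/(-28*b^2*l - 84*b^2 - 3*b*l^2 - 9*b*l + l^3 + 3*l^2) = (-5*b - l)/(7*b*l + 21*b - l^2 - 3*l)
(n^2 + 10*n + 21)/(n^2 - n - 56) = (n + 3)/(n - 8)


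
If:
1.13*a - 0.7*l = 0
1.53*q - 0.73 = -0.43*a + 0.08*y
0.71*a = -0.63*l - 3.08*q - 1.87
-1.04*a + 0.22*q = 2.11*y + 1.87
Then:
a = -4.12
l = -6.66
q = 1.71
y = 1.32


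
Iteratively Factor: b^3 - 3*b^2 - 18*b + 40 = (b - 2)*(b^2 - b - 20) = (b - 2)*(b + 4)*(b - 5)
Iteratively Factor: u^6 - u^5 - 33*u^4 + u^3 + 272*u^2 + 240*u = (u + 4)*(u^5 - 5*u^4 - 13*u^3 + 53*u^2 + 60*u) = u*(u + 4)*(u^4 - 5*u^3 - 13*u^2 + 53*u + 60) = u*(u + 3)*(u + 4)*(u^3 - 8*u^2 + 11*u + 20) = u*(u - 4)*(u + 3)*(u + 4)*(u^2 - 4*u - 5) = u*(u - 5)*(u - 4)*(u + 3)*(u + 4)*(u + 1)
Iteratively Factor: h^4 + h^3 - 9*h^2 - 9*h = (h)*(h^3 + h^2 - 9*h - 9) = h*(h + 1)*(h^2 - 9) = h*(h + 1)*(h + 3)*(h - 3)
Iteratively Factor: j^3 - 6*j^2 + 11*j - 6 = (j - 2)*(j^2 - 4*j + 3) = (j - 3)*(j - 2)*(j - 1)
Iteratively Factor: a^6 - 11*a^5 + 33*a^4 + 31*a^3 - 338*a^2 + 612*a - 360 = (a - 2)*(a^5 - 9*a^4 + 15*a^3 + 61*a^2 - 216*a + 180) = (a - 5)*(a - 2)*(a^4 - 4*a^3 - 5*a^2 + 36*a - 36) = (a - 5)*(a - 2)^2*(a^3 - 2*a^2 - 9*a + 18) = (a - 5)*(a - 2)^3*(a^2 - 9) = (a - 5)*(a - 2)^3*(a + 3)*(a - 3)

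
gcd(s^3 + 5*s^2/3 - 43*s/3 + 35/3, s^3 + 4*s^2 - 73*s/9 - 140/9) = s^2 + 8*s/3 - 35/3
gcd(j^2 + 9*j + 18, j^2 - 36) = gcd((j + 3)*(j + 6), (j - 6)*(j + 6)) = j + 6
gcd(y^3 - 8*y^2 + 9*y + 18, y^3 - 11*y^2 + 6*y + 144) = y - 6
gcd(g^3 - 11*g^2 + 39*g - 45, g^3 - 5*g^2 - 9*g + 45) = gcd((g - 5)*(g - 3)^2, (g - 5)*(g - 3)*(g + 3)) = g^2 - 8*g + 15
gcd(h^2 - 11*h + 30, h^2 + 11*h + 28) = 1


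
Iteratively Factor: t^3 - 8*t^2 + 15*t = (t - 5)*(t^2 - 3*t) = (t - 5)*(t - 3)*(t)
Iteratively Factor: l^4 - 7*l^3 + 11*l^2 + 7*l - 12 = (l - 1)*(l^3 - 6*l^2 + 5*l + 12) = (l - 4)*(l - 1)*(l^2 - 2*l - 3) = (l - 4)*(l - 1)*(l + 1)*(l - 3)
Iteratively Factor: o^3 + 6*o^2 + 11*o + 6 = (o + 2)*(o^2 + 4*o + 3) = (o + 1)*(o + 2)*(o + 3)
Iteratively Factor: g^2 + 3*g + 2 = (g + 2)*(g + 1)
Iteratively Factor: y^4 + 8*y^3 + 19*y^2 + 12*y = (y + 3)*(y^3 + 5*y^2 + 4*y) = (y + 3)*(y + 4)*(y^2 + y) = y*(y + 3)*(y + 4)*(y + 1)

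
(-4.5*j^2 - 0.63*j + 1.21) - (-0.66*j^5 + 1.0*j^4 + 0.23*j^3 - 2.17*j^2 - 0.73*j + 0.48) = 0.66*j^5 - 1.0*j^4 - 0.23*j^3 - 2.33*j^2 + 0.1*j + 0.73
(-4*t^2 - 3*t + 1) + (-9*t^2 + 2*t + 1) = -13*t^2 - t + 2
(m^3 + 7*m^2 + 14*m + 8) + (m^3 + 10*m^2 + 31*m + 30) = 2*m^3 + 17*m^2 + 45*m + 38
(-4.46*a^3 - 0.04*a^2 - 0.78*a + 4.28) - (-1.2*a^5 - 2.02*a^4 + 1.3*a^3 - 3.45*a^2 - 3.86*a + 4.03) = 1.2*a^5 + 2.02*a^4 - 5.76*a^3 + 3.41*a^2 + 3.08*a + 0.25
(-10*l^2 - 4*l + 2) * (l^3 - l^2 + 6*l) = -10*l^5 + 6*l^4 - 54*l^3 - 26*l^2 + 12*l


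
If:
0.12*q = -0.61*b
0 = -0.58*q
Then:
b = 0.00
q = 0.00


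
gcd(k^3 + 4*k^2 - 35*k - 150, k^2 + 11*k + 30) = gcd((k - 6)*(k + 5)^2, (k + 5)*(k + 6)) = k + 5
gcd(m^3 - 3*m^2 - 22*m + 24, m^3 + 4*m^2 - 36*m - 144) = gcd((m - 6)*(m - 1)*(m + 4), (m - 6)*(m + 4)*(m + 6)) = m^2 - 2*m - 24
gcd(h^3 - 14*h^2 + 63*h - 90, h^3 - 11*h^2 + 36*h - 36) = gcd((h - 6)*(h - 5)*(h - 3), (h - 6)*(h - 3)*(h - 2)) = h^2 - 9*h + 18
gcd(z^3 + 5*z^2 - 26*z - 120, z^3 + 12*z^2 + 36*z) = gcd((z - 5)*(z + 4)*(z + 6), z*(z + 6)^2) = z + 6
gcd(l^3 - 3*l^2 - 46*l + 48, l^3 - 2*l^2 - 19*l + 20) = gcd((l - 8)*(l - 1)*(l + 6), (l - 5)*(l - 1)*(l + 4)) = l - 1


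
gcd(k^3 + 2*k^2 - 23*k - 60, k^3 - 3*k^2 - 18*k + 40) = k^2 - k - 20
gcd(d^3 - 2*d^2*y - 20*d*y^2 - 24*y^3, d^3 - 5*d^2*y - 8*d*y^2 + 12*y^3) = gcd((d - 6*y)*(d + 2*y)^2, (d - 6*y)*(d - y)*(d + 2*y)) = -d^2 + 4*d*y + 12*y^2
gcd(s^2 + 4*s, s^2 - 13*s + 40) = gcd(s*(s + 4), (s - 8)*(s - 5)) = 1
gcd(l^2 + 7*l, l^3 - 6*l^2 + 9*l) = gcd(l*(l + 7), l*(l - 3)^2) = l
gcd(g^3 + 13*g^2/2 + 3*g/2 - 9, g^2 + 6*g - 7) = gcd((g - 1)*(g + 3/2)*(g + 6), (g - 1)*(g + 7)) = g - 1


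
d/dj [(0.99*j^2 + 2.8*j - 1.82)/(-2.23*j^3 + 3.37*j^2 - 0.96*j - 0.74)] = (2.2077*j^4 + 12.488*j^3 - 22.5622*j^2 + 10.8016*j - 3.8192)/(4.9729*j^6 - 15.0302*j^5 + 15.6385*j^4 - 3.17*j^3 - 4.066*j^2 + 1.4208*j + 0.5476)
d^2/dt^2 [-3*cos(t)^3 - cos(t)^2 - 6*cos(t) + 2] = 33*cos(t)/4 + 2*cos(2*t) + 27*cos(3*t)/4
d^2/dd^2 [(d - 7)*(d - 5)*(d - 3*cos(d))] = 3*d^2*cos(d) + 12*d*sin(d) - 36*d*cos(d) + 6*d - 72*sin(d) + 99*cos(d) - 24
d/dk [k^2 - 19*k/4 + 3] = 2*k - 19/4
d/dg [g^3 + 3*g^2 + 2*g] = 3*g^2 + 6*g + 2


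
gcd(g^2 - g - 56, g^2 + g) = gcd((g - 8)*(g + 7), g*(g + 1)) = 1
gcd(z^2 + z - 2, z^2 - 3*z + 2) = z - 1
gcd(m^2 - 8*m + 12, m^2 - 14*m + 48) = m - 6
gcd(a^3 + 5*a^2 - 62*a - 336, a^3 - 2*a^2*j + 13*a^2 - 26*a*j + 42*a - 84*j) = a^2 + 13*a + 42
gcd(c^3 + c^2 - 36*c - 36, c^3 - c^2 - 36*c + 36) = c^2 - 36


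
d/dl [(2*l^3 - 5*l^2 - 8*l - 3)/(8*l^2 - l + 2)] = (16*l^4 - 4*l^3 + 81*l^2 + 28*l - 19)/(64*l^4 - 16*l^3 + 33*l^2 - 4*l + 4)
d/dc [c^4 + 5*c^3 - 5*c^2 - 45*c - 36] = 4*c^3 + 15*c^2 - 10*c - 45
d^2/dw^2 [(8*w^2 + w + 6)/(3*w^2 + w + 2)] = 6*w*(-5*w^2 + 6*w + 12)/(27*w^6 + 27*w^5 + 63*w^4 + 37*w^3 + 42*w^2 + 12*w + 8)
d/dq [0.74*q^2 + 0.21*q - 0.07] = 1.48*q + 0.21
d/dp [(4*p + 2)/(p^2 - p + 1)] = 2*(-2*p^2 - 2*p + 3)/(p^4 - 2*p^3 + 3*p^2 - 2*p + 1)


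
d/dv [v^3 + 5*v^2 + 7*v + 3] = 3*v^2 + 10*v + 7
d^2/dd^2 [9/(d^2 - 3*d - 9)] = 18*(d^2 - 3*d - (2*d - 3)^2 - 9)/(-d^2 + 3*d + 9)^3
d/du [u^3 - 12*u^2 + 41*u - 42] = 3*u^2 - 24*u + 41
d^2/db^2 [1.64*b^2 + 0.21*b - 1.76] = 3.28000000000000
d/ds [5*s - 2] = 5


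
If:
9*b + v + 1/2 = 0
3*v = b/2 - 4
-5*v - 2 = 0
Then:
No Solution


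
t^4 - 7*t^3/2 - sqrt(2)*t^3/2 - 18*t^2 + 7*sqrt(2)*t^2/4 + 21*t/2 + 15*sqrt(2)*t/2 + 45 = (t - 6)*(t + 5/2)*(t - 3*sqrt(2)/2)*(t + sqrt(2))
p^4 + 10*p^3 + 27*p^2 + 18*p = p*(p + 1)*(p + 3)*(p + 6)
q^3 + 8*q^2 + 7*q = q*(q + 1)*(q + 7)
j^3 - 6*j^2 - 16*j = j*(j - 8)*(j + 2)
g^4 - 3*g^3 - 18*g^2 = g^2*(g - 6)*(g + 3)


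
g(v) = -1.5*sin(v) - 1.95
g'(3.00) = 1.48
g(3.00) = -2.16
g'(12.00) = -1.27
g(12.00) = -1.15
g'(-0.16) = -1.48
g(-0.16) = -1.71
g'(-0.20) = -1.47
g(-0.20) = -1.65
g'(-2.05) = 0.69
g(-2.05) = -0.62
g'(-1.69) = 0.18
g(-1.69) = -0.46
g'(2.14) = 0.81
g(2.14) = -3.21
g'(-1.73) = 0.24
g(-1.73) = -0.47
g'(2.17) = 0.85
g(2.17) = -3.19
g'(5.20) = -0.70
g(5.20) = -0.62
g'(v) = -1.5*cos(v)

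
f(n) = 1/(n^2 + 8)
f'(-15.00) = 0.00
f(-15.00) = 0.00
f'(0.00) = 0.00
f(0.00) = 0.12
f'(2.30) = -0.03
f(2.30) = 0.08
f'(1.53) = -0.03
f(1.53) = 0.10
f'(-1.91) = 0.03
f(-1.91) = 0.09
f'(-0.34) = 0.01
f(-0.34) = 0.12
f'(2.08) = -0.03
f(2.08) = 0.08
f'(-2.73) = 0.02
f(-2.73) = 0.06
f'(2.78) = -0.02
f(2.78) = 0.06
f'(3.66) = -0.02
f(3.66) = 0.05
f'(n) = -2*n/(n^2 + 8)^2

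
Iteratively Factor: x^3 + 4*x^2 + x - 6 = (x + 2)*(x^2 + 2*x - 3) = (x - 1)*(x + 2)*(x + 3)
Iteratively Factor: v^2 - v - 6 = (v - 3)*(v + 2)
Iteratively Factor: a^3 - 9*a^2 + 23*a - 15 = (a - 1)*(a^2 - 8*a + 15) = (a - 3)*(a - 1)*(a - 5)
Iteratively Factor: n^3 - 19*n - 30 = (n - 5)*(n^2 + 5*n + 6) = (n - 5)*(n + 3)*(n + 2)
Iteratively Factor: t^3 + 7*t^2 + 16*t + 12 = (t + 3)*(t^2 + 4*t + 4) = (t + 2)*(t + 3)*(t + 2)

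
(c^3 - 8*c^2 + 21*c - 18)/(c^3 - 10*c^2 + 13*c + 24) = (c^2 - 5*c + 6)/(c^2 - 7*c - 8)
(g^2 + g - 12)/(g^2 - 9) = (g + 4)/(g + 3)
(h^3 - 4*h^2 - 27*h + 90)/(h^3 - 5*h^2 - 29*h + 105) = (h - 6)/(h - 7)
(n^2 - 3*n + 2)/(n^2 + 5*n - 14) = (n - 1)/(n + 7)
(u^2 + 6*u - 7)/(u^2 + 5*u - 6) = (u + 7)/(u + 6)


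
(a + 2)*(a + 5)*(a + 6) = a^3 + 13*a^2 + 52*a + 60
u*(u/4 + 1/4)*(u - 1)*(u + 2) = u^4/4 + u^3/2 - u^2/4 - u/2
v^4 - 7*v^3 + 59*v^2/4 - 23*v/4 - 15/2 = (v - 3)*(v - 5/2)*(v - 2)*(v + 1/2)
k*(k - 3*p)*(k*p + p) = k^3*p - 3*k^2*p^2 + k^2*p - 3*k*p^2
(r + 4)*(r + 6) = r^2 + 10*r + 24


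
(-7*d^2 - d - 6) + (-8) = -7*d^2 - d - 14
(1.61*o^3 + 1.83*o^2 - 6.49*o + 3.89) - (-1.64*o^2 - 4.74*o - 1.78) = 1.61*o^3 + 3.47*o^2 - 1.75*o + 5.67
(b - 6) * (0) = 0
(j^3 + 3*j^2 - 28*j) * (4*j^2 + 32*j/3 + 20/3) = 4*j^5 + 68*j^4/3 - 220*j^3/3 - 836*j^2/3 - 560*j/3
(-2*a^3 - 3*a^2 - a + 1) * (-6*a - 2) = 12*a^4 + 22*a^3 + 12*a^2 - 4*a - 2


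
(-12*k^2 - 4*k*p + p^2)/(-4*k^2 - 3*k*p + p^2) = (12*k^2 + 4*k*p - p^2)/(4*k^2 + 3*k*p - p^2)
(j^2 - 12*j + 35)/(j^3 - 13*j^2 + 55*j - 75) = (j - 7)/(j^2 - 8*j + 15)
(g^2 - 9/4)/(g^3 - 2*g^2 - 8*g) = (9/4 - g^2)/(g*(-g^2 + 2*g + 8))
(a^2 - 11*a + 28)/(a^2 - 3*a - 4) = (a - 7)/(a + 1)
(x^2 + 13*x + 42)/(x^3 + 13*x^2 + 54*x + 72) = (x + 7)/(x^2 + 7*x + 12)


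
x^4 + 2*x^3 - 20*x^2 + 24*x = x*(x - 2)^2*(x + 6)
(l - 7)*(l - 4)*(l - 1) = l^3 - 12*l^2 + 39*l - 28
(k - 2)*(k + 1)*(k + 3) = k^3 + 2*k^2 - 5*k - 6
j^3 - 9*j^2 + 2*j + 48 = (j - 8)*(j - 3)*(j + 2)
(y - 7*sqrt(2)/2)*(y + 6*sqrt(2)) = y^2 + 5*sqrt(2)*y/2 - 42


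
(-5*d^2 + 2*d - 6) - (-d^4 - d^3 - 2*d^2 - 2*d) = d^4 + d^3 - 3*d^2 + 4*d - 6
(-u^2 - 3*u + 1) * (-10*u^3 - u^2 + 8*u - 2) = 10*u^5 + 31*u^4 - 15*u^3 - 23*u^2 + 14*u - 2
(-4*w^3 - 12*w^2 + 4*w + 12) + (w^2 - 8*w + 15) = -4*w^3 - 11*w^2 - 4*w + 27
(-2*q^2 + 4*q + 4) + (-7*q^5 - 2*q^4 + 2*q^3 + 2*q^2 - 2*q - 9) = -7*q^5 - 2*q^4 + 2*q^3 + 2*q - 5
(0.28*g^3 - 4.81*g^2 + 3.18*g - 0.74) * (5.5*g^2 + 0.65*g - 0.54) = 1.54*g^5 - 26.273*g^4 + 14.2123*g^3 + 0.5944*g^2 - 2.1982*g + 0.3996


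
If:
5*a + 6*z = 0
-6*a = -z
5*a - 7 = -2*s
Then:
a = 0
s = 7/2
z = 0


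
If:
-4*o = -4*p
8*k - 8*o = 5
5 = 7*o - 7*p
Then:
No Solution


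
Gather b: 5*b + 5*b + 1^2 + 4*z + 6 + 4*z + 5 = 10*b + 8*z + 12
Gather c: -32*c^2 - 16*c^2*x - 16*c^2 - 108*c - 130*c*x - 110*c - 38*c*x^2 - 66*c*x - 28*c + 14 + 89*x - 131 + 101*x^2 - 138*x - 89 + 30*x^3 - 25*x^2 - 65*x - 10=c^2*(-16*x - 48) + c*(-38*x^2 - 196*x - 246) + 30*x^3 + 76*x^2 - 114*x - 216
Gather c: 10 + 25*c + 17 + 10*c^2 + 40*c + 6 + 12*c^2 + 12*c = 22*c^2 + 77*c + 33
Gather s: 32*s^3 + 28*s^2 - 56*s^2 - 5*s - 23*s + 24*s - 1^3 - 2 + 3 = 32*s^3 - 28*s^2 - 4*s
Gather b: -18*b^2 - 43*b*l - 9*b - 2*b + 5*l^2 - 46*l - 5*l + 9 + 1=-18*b^2 + b*(-43*l - 11) + 5*l^2 - 51*l + 10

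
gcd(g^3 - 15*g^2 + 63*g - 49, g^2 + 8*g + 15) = 1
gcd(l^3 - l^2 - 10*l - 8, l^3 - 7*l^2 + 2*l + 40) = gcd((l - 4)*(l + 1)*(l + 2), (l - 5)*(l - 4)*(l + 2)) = l^2 - 2*l - 8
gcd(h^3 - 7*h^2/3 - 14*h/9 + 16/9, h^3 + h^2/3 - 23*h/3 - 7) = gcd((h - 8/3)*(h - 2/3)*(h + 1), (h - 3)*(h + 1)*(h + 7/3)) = h + 1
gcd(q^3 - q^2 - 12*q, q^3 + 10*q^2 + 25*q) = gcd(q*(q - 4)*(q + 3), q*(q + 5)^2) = q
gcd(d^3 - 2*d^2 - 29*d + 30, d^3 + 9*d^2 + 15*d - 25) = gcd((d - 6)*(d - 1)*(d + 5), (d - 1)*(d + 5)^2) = d^2 + 4*d - 5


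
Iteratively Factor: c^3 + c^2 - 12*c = (c)*(c^2 + c - 12) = c*(c + 4)*(c - 3)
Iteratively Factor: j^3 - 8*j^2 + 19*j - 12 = (j - 1)*(j^2 - 7*j + 12) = (j - 4)*(j - 1)*(j - 3)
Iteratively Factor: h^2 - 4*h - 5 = (h + 1)*(h - 5)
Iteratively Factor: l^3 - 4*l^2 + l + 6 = (l - 3)*(l^2 - l - 2) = (l - 3)*(l + 1)*(l - 2)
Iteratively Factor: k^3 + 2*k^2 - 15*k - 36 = (k + 3)*(k^2 - k - 12) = (k - 4)*(k + 3)*(k + 3)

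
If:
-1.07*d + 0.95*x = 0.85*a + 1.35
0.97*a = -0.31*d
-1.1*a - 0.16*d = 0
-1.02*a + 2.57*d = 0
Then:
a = 0.00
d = 0.00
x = 1.42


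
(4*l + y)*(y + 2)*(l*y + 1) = 4*l^2*y^2 + 8*l^2*y + l*y^3 + 2*l*y^2 + 4*l*y + 8*l + y^2 + 2*y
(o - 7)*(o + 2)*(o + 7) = o^3 + 2*o^2 - 49*o - 98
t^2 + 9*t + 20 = (t + 4)*(t + 5)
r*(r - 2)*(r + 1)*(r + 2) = r^4 + r^3 - 4*r^2 - 4*r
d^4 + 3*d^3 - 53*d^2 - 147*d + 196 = (d - 7)*(d - 1)*(d + 4)*(d + 7)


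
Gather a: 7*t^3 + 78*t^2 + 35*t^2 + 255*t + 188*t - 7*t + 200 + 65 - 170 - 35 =7*t^3 + 113*t^2 + 436*t + 60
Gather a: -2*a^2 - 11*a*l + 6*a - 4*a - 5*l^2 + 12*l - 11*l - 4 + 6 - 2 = -2*a^2 + a*(2 - 11*l) - 5*l^2 + l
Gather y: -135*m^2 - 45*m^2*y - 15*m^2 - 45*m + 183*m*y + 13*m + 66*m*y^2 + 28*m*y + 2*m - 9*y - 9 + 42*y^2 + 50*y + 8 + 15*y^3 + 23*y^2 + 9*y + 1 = -150*m^2 - 30*m + 15*y^3 + y^2*(66*m + 65) + y*(-45*m^2 + 211*m + 50)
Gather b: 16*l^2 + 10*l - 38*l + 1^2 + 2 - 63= 16*l^2 - 28*l - 60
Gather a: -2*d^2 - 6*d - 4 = -2*d^2 - 6*d - 4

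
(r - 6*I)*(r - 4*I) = r^2 - 10*I*r - 24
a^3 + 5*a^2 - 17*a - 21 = (a - 3)*(a + 1)*(a + 7)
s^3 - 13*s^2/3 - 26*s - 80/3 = (s - 8)*(s + 5/3)*(s + 2)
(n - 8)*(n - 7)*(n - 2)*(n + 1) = n^4 - 16*n^3 + 69*n^2 - 26*n - 112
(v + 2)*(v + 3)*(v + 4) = v^3 + 9*v^2 + 26*v + 24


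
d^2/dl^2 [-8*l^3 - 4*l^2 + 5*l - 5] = -48*l - 8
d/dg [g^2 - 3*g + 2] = 2*g - 3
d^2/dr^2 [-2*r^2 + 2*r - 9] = -4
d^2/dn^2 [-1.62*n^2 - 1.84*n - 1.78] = -3.24000000000000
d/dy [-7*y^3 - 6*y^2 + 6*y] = -21*y^2 - 12*y + 6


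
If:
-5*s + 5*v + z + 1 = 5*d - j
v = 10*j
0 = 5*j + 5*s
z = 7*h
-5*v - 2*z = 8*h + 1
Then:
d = -63*z/125 - 3/125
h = z/7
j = -11*z/175 - 1/50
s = 11*z/175 + 1/50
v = -22*z/35 - 1/5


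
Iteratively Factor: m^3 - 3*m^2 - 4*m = (m - 4)*(m^2 + m) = m*(m - 4)*(m + 1)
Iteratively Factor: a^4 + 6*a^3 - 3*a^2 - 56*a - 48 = (a + 4)*(a^3 + 2*a^2 - 11*a - 12) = (a - 3)*(a + 4)*(a^2 + 5*a + 4) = (a - 3)*(a + 1)*(a + 4)*(a + 4)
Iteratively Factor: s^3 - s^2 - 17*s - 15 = (s + 1)*(s^2 - 2*s - 15) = (s - 5)*(s + 1)*(s + 3)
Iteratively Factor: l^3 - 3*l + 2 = (l - 1)*(l^2 + l - 2) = (l - 1)^2*(l + 2)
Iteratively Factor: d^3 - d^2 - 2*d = (d)*(d^2 - d - 2) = d*(d - 2)*(d + 1)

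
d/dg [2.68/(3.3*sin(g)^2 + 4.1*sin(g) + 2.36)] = -(17.688*sin(g) + 10.988)*cos(g)/(3.3*sin(g)^2 + 4.1*sin(g) + 2.36)^2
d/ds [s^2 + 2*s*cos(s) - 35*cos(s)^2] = -2*s*sin(s) + 2*s + 35*sin(2*s) + 2*cos(s)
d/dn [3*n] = 3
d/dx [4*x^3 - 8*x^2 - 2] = 4*x*(3*x - 4)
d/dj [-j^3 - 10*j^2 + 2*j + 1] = -3*j^2 - 20*j + 2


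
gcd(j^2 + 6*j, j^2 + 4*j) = j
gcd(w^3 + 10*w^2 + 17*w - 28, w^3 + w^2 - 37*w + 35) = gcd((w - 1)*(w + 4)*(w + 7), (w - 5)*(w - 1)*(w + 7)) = w^2 + 6*w - 7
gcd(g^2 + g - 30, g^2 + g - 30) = g^2 + g - 30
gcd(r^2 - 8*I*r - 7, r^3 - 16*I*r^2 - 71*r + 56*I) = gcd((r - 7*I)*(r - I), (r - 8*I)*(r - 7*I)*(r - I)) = r^2 - 8*I*r - 7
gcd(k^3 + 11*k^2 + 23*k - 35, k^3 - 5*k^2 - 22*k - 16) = 1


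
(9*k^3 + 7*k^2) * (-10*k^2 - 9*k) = -90*k^5 - 151*k^4 - 63*k^3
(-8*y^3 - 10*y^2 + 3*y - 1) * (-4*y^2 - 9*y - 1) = 32*y^5 + 112*y^4 + 86*y^3 - 13*y^2 + 6*y + 1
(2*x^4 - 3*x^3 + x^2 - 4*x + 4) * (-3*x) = -6*x^5 + 9*x^4 - 3*x^3 + 12*x^2 - 12*x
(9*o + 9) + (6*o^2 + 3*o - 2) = 6*o^2 + 12*o + 7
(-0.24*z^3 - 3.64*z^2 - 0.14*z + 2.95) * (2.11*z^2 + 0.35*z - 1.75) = -0.5064*z^5 - 7.7644*z^4 - 1.1494*z^3 + 12.5455*z^2 + 1.2775*z - 5.1625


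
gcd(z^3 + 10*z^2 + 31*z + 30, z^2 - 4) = z + 2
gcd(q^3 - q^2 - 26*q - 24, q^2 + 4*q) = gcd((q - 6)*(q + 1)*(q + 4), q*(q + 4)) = q + 4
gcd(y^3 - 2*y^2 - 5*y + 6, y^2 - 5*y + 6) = y - 3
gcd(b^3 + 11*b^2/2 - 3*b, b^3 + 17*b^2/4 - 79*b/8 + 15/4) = b^2 + 11*b/2 - 3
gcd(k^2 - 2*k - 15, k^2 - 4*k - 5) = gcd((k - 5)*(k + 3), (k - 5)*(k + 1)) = k - 5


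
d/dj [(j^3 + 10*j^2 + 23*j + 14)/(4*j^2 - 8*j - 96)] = (j^4 - 4*j^3 - 115*j^2 - 508*j - 524)/(4*(j^4 - 4*j^3 - 44*j^2 + 96*j + 576))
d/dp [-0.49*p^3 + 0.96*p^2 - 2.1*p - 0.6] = -1.47*p^2 + 1.92*p - 2.1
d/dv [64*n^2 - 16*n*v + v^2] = -16*n + 2*v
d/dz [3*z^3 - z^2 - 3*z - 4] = 9*z^2 - 2*z - 3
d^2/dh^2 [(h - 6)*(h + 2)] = 2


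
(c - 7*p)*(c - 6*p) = c^2 - 13*c*p + 42*p^2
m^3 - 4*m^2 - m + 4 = (m - 4)*(m - 1)*(m + 1)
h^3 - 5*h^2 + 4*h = h*(h - 4)*(h - 1)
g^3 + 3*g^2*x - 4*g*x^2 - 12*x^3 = (g - 2*x)*(g + 2*x)*(g + 3*x)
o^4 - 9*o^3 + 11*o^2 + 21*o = o*(o - 7)*(o - 3)*(o + 1)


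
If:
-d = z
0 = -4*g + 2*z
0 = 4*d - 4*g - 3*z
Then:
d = 0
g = 0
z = 0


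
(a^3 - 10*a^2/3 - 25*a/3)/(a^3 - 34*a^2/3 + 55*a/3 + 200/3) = a/(a - 8)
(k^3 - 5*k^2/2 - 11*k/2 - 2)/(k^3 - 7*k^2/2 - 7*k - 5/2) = (k - 4)/(k - 5)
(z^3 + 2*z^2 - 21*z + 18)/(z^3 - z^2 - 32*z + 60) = (z^2 - 4*z + 3)/(z^2 - 7*z + 10)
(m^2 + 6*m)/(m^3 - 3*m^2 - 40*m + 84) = m/(m^2 - 9*m + 14)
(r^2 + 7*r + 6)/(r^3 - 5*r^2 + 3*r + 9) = (r + 6)/(r^2 - 6*r + 9)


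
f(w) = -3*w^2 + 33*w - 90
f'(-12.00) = 105.00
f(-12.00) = -918.00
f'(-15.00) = 123.00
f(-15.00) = -1260.00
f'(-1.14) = 39.84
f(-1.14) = -131.52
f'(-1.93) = 44.58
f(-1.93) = -164.86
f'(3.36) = 12.84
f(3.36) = -12.99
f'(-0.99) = 38.94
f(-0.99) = -125.61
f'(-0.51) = 36.06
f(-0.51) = -107.61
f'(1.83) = 22.02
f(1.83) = -39.66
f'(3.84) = 9.96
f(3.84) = -7.52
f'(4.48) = 6.12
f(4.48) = -2.37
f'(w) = 33 - 6*w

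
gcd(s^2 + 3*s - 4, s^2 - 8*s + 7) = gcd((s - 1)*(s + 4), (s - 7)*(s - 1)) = s - 1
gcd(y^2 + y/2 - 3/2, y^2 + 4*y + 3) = 1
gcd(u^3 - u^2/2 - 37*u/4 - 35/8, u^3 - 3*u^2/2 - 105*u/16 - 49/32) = u - 7/2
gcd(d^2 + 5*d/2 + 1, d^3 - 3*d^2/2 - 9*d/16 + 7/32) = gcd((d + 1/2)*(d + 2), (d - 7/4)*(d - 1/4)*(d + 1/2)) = d + 1/2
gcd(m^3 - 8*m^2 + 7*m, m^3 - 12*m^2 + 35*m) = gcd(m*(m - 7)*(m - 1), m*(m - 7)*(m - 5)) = m^2 - 7*m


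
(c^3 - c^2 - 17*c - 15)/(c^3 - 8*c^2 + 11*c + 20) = (c + 3)/(c - 4)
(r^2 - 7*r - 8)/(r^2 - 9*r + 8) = (r + 1)/(r - 1)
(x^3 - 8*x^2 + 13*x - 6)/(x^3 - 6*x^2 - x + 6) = (x - 1)/(x + 1)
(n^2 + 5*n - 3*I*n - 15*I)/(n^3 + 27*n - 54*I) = (n + 5)/(n^2 + 3*I*n + 18)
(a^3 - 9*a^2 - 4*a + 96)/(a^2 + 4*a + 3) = (a^2 - 12*a + 32)/(a + 1)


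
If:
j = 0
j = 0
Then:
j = 0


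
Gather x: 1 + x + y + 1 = x + y + 2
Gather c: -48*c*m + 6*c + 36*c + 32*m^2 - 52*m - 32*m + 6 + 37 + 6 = c*(42 - 48*m) + 32*m^2 - 84*m + 49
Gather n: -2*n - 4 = -2*n - 4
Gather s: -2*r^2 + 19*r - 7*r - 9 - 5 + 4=-2*r^2 + 12*r - 10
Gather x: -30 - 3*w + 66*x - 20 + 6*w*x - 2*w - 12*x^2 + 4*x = -5*w - 12*x^2 + x*(6*w + 70) - 50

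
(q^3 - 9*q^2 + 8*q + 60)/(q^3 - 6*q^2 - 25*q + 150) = (q + 2)/(q + 5)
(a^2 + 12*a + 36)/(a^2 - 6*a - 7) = (a^2 + 12*a + 36)/(a^2 - 6*a - 7)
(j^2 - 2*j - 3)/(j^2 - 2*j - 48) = (-j^2 + 2*j + 3)/(-j^2 + 2*j + 48)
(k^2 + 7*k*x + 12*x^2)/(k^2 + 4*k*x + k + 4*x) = (k + 3*x)/(k + 1)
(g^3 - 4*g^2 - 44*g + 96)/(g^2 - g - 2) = (g^2 - 2*g - 48)/(g + 1)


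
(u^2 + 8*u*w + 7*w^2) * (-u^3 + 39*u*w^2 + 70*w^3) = -u^5 - 8*u^4*w + 32*u^3*w^2 + 382*u^2*w^3 + 833*u*w^4 + 490*w^5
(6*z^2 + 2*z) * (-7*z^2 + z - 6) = -42*z^4 - 8*z^3 - 34*z^2 - 12*z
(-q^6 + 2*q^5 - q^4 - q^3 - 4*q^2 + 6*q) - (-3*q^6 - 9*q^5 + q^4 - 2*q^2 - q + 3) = 2*q^6 + 11*q^5 - 2*q^4 - q^3 - 2*q^2 + 7*q - 3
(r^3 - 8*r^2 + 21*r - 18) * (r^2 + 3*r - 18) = r^5 - 5*r^4 - 21*r^3 + 189*r^2 - 432*r + 324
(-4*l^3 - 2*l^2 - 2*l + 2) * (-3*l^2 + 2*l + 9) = 12*l^5 - 2*l^4 - 34*l^3 - 28*l^2 - 14*l + 18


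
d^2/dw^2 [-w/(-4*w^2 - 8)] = w*(w^2 - 6)/(2*(w^2 + 2)^3)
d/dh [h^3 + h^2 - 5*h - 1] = 3*h^2 + 2*h - 5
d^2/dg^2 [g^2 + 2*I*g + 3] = 2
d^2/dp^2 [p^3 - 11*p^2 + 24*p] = 6*p - 22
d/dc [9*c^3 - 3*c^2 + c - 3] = 27*c^2 - 6*c + 1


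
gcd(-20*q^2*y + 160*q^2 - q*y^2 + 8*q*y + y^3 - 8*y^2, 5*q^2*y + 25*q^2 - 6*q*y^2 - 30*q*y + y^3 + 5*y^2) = -5*q + y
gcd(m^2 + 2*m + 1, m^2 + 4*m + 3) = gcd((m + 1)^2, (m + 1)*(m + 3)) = m + 1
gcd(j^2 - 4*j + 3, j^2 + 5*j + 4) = 1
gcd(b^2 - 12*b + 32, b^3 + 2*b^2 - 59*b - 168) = b - 8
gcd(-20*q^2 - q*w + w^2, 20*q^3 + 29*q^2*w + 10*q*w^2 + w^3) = 4*q + w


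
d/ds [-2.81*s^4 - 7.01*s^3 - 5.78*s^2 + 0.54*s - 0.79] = -11.24*s^3 - 21.03*s^2 - 11.56*s + 0.54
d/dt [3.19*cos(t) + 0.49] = -3.19*sin(t)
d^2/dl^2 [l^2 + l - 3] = 2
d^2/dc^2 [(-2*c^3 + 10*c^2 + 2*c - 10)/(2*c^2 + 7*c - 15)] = 20*(-29*c^3 + 141*c^2 - 159*c + 167)/(8*c^6 + 84*c^5 + 114*c^4 - 917*c^3 - 855*c^2 + 4725*c - 3375)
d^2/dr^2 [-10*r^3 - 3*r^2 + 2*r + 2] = -60*r - 6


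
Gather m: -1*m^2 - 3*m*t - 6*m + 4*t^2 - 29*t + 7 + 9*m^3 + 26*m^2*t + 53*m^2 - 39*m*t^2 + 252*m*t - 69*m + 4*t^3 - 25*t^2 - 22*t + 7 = 9*m^3 + m^2*(26*t + 52) + m*(-39*t^2 + 249*t - 75) + 4*t^3 - 21*t^2 - 51*t + 14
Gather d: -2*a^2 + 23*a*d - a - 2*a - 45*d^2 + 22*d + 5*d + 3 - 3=-2*a^2 - 3*a - 45*d^2 + d*(23*a + 27)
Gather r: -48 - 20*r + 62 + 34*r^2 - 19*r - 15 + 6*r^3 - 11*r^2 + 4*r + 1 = 6*r^3 + 23*r^2 - 35*r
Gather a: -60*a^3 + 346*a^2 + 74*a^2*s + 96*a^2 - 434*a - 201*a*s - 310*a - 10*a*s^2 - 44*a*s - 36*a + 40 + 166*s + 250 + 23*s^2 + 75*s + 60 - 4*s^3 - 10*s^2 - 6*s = -60*a^3 + a^2*(74*s + 442) + a*(-10*s^2 - 245*s - 780) - 4*s^3 + 13*s^2 + 235*s + 350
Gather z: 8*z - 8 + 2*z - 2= 10*z - 10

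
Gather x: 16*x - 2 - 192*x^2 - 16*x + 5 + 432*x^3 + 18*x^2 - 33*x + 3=432*x^3 - 174*x^2 - 33*x + 6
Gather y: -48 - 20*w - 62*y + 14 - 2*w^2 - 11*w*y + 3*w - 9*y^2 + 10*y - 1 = -2*w^2 - 17*w - 9*y^2 + y*(-11*w - 52) - 35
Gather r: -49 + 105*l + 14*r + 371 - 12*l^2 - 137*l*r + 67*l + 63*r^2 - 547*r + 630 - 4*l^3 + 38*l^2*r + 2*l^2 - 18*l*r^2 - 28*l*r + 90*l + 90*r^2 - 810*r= -4*l^3 - 10*l^2 + 262*l + r^2*(153 - 18*l) + r*(38*l^2 - 165*l - 1343) + 952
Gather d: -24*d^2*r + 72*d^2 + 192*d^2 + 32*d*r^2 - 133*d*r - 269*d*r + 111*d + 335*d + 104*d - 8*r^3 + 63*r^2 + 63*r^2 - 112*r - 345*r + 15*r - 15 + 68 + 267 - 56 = d^2*(264 - 24*r) + d*(32*r^2 - 402*r + 550) - 8*r^3 + 126*r^2 - 442*r + 264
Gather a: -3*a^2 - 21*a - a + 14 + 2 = -3*a^2 - 22*a + 16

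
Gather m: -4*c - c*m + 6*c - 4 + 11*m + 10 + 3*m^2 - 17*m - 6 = 2*c + 3*m^2 + m*(-c - 6)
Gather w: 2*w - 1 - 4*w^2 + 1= -4*w^2 + 2*w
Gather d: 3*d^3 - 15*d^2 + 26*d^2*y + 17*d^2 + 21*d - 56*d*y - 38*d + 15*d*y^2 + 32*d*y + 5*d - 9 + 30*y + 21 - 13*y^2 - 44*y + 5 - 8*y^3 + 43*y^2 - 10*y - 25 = 3*d^3 + d^2*(26*y + 2) + d*(15*y^2 - 24*y - 12) - 8*y^3 + 30*y^2 - 24*y - 8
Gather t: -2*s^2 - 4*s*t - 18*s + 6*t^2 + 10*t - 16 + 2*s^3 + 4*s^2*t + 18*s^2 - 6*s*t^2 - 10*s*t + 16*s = 2*s^3 + 16*s^2 - 2*s + t^2*(6 - 6*s) + t*(4*s^2 - 14*s + 10) - 16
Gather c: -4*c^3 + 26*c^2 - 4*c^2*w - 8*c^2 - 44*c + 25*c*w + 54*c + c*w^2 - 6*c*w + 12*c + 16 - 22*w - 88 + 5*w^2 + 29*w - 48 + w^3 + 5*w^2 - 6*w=-4*c^3 + c^2*(18 - 4*w) + c*(w^2 + 19*w + 22) + w^3 + 10*w^2 + w - 120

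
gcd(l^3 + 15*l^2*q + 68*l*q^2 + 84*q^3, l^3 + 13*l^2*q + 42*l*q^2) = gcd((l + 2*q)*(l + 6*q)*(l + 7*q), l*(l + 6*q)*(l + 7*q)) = l^2 + 13*l*q + 42*q^2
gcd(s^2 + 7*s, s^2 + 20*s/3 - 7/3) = s + 7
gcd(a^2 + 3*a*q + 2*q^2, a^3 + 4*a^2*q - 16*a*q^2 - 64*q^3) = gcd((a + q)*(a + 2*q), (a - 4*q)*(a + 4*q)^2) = 1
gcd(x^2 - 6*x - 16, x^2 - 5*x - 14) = x + 2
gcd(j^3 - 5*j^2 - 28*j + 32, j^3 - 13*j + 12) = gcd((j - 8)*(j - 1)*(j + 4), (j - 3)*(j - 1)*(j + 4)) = j^2 + 3*j - 4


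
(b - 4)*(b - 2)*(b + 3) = b^3 - 3*b^2 - 10*b + 24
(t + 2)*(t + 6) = t^2 + 8*t + 12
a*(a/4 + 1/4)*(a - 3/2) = a^3/4 - a^2/8 - 3*a/8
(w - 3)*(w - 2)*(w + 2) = w^3 - 3*w^2 - 4*w + 12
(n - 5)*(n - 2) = n^2 - 7*n + 10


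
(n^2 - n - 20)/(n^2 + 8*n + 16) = (n - 5)/(n + 4)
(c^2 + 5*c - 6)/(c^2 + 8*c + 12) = (c - 1)/(c + 2)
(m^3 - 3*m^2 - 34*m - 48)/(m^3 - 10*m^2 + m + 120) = (m + 2)/(m - 5)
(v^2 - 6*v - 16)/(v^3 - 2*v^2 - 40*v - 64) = 1/(v + 4)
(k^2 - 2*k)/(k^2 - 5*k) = (k - 2)/(k - 5)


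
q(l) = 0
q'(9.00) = 0.00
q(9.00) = 0.00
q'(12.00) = 0.00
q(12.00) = 0.00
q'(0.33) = 0.00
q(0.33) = 0.00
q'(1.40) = 0.00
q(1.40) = 0.00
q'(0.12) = 0.00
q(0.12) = 0.00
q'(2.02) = 0.00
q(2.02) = 0.00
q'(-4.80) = 0.00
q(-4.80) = 0.00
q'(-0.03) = 0.00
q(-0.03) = 0.00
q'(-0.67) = 0.00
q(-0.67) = 0.00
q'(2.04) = 0.00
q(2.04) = 0.00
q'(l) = 0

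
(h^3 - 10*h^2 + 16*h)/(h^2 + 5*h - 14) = h*(h - 8)/(h + 7)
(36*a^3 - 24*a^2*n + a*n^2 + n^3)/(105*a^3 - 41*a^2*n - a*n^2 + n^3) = (12*a^2 - 4*a*n - n^2)/(35*a^2 - 2*a*n - n^2)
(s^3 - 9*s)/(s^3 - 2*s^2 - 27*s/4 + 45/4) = 4*s*(s + 3)/(4*s^2 + 4*s - 15)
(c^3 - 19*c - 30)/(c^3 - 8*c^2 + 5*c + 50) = (c + 3)/(c - 5)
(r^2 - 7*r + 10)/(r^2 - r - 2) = (r - 5)/(r + 1)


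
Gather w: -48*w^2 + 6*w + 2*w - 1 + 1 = -48*w^2 + 8*w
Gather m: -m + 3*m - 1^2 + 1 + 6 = 2*m + 6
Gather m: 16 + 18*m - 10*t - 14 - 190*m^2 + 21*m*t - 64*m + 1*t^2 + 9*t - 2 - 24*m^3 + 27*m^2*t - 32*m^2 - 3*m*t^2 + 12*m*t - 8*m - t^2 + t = -24*m^3 + m^2*(27*t - 222) + m*(-3*t^2 + 33*t - 54)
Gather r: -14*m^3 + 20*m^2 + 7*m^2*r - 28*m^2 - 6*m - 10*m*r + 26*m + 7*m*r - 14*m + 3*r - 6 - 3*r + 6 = -14*m^3 - 8*m^2 + 6*m + r*(7*m^2 - 3*m)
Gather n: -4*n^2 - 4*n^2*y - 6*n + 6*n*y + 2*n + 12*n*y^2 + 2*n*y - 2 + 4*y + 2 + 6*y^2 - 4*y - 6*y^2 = n^2*(-4*y - 4) + n*(12*y^2 + 8*y - 4)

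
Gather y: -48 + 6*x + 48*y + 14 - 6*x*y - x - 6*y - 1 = 5*x + y*(42 - 6*x) - 35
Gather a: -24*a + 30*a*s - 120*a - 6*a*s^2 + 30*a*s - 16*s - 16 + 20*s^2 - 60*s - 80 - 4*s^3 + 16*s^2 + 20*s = a*(-6*s^2 + 60*s - 144) - 4*s^3 + 36*s^2 - 56*s - 96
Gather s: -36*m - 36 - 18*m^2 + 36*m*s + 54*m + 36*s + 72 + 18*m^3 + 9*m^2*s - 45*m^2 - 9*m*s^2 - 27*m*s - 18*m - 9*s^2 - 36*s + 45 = 18*m^3 - 63*m^2 + s^2*(-9*m - 9) + s*(9*m^2 + 9*m) + 81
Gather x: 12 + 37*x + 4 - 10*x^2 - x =-10*x^2 + 36*x + 16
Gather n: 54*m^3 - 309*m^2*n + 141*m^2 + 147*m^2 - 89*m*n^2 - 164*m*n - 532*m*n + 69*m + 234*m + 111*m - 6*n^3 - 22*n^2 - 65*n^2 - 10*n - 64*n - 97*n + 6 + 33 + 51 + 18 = 54*m^3 + 288*m^2 + 414*m - 6*n^3 + n^2*(-89*m - 87) + n*(-309*m^2 - 696*m - 171) + 108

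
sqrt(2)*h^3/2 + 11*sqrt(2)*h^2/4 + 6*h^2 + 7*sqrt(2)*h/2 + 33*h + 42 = (h + 7/2)*(h + 6*sqrt(2))*(sqrt(2)*h/2 + sqrt(2))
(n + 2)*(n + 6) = n^2 + 8*n + 12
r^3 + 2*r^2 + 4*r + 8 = (r + 2)*(r - 2*I)*(r + 2*I)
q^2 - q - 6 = (q - 3)*(q + 2)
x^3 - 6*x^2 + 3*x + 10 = (x - 5)*(x - 2)*(x + 1)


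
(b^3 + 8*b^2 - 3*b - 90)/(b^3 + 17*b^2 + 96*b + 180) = (b - 3)/(b + 6)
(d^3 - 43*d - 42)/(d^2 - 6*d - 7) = d + 6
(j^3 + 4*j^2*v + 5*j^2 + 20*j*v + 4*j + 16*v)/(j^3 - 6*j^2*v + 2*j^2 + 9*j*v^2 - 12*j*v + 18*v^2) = (j^3 + 4*j^2*v + 5*j^2 + 20*j*v + 4*j + 16*v)/(j^3 - 6*j^2*v + 2*j^2 + 9*j*v^2 - 12*j*v + 18*v^2)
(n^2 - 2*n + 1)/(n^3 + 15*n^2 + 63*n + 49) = (n^2 - 2*n + 1)/(n^3 + 15*n^2 + 63*n + 49)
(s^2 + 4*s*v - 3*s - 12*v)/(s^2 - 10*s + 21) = (s + 4*v)/(s - 7)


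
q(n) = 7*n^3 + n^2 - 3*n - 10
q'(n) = 21*n^2 + 2*n - 3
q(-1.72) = -37.50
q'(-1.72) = 55.69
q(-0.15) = -9.55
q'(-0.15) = -2.83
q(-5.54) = -1152.91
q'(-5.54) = 630.44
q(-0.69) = -9.75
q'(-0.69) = 5.62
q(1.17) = -0.93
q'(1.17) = 28.09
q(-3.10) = -199.63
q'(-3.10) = 192.61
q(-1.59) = -30.84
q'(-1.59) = 46.91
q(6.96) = 2377.64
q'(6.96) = 1028.19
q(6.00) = 1520.00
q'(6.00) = 765.00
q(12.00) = 12194.00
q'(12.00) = 3045.00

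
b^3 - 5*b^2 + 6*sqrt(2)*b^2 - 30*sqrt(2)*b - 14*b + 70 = (b - 5)*(b - sqrt(2))*(b + 7*sqrt(2))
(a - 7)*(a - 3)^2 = a^3 - 13*a^2 + 51*a - 63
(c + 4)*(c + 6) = c^2 + 10*c + 24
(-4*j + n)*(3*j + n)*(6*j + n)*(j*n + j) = -72*j^4*n - 72*j^4 - 18*j^3*n^2 - 18*j^3*n + 5*j^2*n^3 + 5*j^2*n^2 + j*n^4 + j*n^3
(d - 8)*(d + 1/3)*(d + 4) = d^3 - 11*d^2/3 - 100*d/3 - 32/3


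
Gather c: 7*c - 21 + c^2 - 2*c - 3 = c^2 + 5*c - 24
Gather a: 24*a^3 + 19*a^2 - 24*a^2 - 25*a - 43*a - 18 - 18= 24*a^3 - 5*a^2 - 68*a - 36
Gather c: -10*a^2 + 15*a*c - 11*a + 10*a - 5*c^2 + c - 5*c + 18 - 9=-10*a^2 - a - 5*c^2 + c*(15*a - 4) + 9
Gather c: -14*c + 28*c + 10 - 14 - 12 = 14*c - 16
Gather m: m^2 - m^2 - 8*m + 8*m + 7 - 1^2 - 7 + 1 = 0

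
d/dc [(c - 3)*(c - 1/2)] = 2*c - 7/2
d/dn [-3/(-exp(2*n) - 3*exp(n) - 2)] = (-6*exp(n) - 9)*exp(n)/(exp(2*n) + 3*exp(n) + 2)^2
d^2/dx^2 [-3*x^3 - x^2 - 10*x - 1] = -18*x - 2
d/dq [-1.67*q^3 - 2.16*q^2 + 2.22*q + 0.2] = -5.01*q^2 - 4.32*q + 2.22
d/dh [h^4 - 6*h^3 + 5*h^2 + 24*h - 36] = 4*h^3 - 18*h^2 + 10*h + 24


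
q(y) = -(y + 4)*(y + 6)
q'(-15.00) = 20.00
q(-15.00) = -99.00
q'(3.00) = -16.00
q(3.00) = -63.00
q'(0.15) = -10.30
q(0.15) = -25.52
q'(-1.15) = -7.70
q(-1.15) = -13.82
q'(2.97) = -15.94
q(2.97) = -62.52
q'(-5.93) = 1.86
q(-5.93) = 0.14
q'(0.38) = -10.76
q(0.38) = -27.94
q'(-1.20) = -7.60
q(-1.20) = -13.44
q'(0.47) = -10.94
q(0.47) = -28.92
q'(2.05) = -14.10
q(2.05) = -48.70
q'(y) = -2*y - 10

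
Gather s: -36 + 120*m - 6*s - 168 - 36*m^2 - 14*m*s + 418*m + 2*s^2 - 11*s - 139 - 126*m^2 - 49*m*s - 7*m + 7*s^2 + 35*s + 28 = -162*m^2 + 531*m + 9*s^2 + s*(18 - 63*m) - 315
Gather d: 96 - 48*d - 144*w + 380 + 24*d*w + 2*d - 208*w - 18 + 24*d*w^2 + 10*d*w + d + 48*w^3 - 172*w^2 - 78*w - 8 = d*(24*w^2 + 34*w - 45) + 48*w^3 - 172*w^2 - 430*w + 450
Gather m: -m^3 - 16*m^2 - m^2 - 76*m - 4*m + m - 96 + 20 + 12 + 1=-m^3 - 17*m^2 - 79*m - 63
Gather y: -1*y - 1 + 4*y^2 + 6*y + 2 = 4*y^2 + 5*y + 1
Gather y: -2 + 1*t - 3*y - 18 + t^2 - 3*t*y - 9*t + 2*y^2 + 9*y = t^2 - 8*t + 2*y^2 + y*(6 - 3*t) - 20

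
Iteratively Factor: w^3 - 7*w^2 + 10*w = (w)*(w^2 - 7*w + 10) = w*(w - 2)*(w - 5)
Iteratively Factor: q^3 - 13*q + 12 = (q + 4)*(q^2 - 4*q + 3) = (q - 1)*(q + 4)*(q - 3)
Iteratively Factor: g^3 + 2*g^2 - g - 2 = (g + 2)*(g^2 - 1) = (g - 1)*(g + 2)*(g + 1)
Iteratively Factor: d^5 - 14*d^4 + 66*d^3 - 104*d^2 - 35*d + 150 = (d - 2)*(d^4 - 12*d^3 + 42*d^2 - 20*d - 75) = (d - 5)*(d - 2)*(d^3 - 7*d^2 + 7*d + 15) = (d - 5)*(d - 3)*(d - 2)*(d^2 - 4*d - 5) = (d - 5)^2*(d - 3)*(d - 2)*(d + 1)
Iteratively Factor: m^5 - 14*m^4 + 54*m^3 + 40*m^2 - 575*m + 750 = (m - 5)*(m^4 - 9*m^3 + 9*m^2 + 85*m - 150) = (m - 5)*(m - 2)*(m^3 - 7*m^2 - 5*m + 75) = (m - 5)*(m - 2)*(m + 3)*(m^2 - 10*m + 25) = (m - 5)^2*(m - 2)*(m + 3)*(m - 5)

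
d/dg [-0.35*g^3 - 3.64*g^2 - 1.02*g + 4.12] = -1.05*g^2 - 7.28*g - 1.02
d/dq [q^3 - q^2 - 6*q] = 3*q^2 - 2*q - 6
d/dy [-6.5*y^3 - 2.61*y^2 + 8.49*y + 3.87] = -19.5*y^2 - 5.22*y + 8.49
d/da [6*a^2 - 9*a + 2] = 12*a - 9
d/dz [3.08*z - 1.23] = 3.08000000000000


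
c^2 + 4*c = c*(c + 4)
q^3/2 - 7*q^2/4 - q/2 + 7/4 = (q/2 + 1/2)*(q - 7/2)*(q - 1)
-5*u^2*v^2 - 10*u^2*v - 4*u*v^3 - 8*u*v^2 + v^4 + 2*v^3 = v*(-5*u + v)*(u + v)*(v + 2)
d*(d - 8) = d^2 - 8*d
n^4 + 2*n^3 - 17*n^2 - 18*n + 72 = (n - 3)*(n - 2)*(n + 3)*(n + 4)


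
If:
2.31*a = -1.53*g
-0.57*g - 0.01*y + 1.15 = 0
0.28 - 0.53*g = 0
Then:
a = -0.35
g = 0.53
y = 84.89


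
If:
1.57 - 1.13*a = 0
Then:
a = 1.39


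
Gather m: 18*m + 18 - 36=18*m - 18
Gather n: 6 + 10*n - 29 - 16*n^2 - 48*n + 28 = -16*n^2 - 38*n + 5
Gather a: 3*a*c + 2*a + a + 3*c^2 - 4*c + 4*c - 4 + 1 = a*(3*c + 3) + 3*c^2 - 3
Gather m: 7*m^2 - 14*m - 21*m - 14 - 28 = 7*m^2 - 35*m - 42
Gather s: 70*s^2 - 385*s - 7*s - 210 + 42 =70*s^2 - 392*s - 168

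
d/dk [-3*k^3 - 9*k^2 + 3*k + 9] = -9*k^2 - 18*k + 3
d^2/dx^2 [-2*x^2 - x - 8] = -4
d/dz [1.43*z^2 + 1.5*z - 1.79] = 2.86*z + 1.5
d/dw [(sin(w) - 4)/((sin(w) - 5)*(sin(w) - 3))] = (8*sin(w) + cos(w)^2 - 18)*cos(w)/((sin(w) - 5)^2*(sin(w) - 3)^2)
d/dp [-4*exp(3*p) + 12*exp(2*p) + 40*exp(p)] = (-12*exp(2*p) + 24*exp(p) + 40)*exp(p)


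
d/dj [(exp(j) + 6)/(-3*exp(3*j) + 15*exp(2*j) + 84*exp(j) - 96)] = (-(exp(j) + 6)*(-3*exp(2*j) + 10*exp(j) + 28) - exp(3*j) + 5*exp(2*j) + 28*exp(j) - 32)*exp(j)/(3*(exp(3*j) - 5*exp(2*j) - 28*exp(j) + 32)^2)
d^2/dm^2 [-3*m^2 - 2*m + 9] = -6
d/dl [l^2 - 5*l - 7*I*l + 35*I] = 2*l - 5 - 7*I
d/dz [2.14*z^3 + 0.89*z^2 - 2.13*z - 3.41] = 6.42*z^2 + 1.78*z - 2.13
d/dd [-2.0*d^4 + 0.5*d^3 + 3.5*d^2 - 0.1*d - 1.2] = -8.0*d^3 + 1.5*d^2 + 7.0*d - 0.1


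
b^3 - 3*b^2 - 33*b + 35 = (b - 7)*(b - 1)*(b + 5)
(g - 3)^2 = g^2 - 6*g + 9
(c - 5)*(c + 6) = c^2 + c - 30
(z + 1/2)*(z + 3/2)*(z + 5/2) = z^3 + 9*z^2/2 + 23*z/4 + 15/8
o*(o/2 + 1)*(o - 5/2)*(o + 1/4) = o^4/2 - o^3/8 - 41*o^2/16 - 5*o/8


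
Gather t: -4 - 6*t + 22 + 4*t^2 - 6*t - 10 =4*t^2 - 12*t + 8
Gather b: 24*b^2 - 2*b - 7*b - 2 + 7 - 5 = 24*b^2 - 9*b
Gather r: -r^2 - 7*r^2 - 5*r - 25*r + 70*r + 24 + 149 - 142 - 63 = -8*r^2 + 40*r - 32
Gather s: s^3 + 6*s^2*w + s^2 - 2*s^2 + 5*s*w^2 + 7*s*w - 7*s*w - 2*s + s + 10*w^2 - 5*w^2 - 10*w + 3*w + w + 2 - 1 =s^3 + s^2*(6*w - 1) + s*(5*w^2 - 1) + 5*w^2 - 6*w + 1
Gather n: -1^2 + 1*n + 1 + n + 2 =2*n + 2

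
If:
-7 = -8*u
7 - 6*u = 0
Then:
No Solution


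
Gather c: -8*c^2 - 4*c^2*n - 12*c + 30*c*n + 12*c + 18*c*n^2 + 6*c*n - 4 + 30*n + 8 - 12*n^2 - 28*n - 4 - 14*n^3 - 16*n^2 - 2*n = c^2*(-4*n - 8) + c*(18*n^2 + 36*n) - 14*n^3 - 28*n^2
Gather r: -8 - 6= -14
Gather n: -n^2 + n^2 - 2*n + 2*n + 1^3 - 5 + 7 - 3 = 0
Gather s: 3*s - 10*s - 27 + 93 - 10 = 56 - 7*s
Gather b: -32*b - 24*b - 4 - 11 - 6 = -56*b - 21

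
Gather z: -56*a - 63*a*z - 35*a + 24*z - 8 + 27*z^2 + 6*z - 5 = -91*a + 27*z^2 + z*(30 - 63*a) - 13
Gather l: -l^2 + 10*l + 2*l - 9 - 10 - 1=-l^2 + 12*l - 20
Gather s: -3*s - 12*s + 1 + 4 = 5 - 15*s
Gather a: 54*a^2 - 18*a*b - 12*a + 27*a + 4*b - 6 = 54*a^2 + a*(15 - 18*b) + 4*b - 6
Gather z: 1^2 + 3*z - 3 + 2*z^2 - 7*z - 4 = 2*z^2 - 4*z - 6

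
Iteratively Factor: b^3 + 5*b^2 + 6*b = (b + 2)*(b^2 + 3*b) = b*(b + 2)*(b + 3)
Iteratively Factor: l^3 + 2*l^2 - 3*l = (l)*(l^2 + 2*l - 3) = l*(l - 1)*(l + 3)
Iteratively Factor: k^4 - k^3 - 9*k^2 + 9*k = (k)*(k^3 - k^2 - 9*k + 9) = k*(k - 3)*(k^2 + 2*k - 3) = k*(k - 3)*(k - 1)*(k + 3)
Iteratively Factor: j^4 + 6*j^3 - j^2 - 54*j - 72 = (j + 2)*(j^3 + 4*j^2 - 9*j - 36) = (j + 2)*(j + 4)*(j^2 - 9) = (j + 2)*(j + 3)*(j + 4)*(j - 3)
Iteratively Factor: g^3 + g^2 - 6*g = (g)*(g^2 + g - 6) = g*(g + 3)*(g - 2)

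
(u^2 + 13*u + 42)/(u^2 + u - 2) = (u^2 + 13*u + 42)/(u^2 + u - 2)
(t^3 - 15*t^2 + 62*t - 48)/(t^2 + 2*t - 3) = (t^2 - 14*t + 48)/(t + 3)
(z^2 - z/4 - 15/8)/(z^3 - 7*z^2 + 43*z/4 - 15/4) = (4*z + 5)/(2*(2*z^2 - 11*z + 5))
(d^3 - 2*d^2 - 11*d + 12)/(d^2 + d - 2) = (d^2 - d - 12)/(d + 2)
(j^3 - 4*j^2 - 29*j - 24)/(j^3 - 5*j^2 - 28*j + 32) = (j^2 + 4*j + 3)/(j^2 + 3*j - 4)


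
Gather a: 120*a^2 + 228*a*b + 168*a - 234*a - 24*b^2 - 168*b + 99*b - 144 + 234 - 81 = 120*a^2 + a*(228*b - 66) - 24*b^2 - 69*b + 9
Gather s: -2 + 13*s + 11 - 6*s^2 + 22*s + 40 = -6*s^2 + 35*s + 49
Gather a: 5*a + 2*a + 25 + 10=7*a + 35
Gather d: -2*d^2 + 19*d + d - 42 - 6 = -2*d^2 + 20*d - 48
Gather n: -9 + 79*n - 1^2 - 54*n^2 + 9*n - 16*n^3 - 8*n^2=-16*n^3 - 62*n^2 + 88*n - 10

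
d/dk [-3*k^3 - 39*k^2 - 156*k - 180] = -9*k^2 - 78*k - 156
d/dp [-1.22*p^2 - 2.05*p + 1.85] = -2.44*p - 2.05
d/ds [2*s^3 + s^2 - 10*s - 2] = 6*s^2 + 2*s - 10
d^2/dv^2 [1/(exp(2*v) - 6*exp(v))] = 2*((3 - 2*exp(v))*(exp(v) - 6) + 4*(exp(v) - 3)^2)*exp(-v)/(exp(v) - 6)^3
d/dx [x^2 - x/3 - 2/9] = 2*x - 1/3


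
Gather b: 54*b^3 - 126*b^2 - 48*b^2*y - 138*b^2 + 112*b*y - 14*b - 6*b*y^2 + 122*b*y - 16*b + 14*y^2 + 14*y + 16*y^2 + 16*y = 54*b^3 + b^2*(-48*y - 264) + b*(-6*y^2 + 234*y - 30) + 30*y^2 + 30*y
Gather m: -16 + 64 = 48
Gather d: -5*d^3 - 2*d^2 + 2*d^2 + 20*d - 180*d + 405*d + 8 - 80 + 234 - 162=-5*d^3 + 245*d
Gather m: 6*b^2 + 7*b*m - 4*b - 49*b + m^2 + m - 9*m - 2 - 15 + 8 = 6*b^2 - 53*b + m^2 + m*(7*b - 8) - 9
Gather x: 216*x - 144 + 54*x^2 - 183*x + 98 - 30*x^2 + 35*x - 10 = 24*x^2 + 68*x - 56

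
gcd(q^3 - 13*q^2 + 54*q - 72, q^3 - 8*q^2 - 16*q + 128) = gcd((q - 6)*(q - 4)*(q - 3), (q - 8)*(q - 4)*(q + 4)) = q - 4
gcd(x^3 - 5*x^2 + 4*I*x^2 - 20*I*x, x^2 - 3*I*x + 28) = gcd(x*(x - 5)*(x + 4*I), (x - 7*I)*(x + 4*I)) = x + 4*I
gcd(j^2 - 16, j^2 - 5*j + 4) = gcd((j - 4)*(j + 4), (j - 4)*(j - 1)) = j - 4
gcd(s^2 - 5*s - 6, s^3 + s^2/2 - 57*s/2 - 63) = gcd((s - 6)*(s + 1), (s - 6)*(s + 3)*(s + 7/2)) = s - 6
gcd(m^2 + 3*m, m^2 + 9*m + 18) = m + 3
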